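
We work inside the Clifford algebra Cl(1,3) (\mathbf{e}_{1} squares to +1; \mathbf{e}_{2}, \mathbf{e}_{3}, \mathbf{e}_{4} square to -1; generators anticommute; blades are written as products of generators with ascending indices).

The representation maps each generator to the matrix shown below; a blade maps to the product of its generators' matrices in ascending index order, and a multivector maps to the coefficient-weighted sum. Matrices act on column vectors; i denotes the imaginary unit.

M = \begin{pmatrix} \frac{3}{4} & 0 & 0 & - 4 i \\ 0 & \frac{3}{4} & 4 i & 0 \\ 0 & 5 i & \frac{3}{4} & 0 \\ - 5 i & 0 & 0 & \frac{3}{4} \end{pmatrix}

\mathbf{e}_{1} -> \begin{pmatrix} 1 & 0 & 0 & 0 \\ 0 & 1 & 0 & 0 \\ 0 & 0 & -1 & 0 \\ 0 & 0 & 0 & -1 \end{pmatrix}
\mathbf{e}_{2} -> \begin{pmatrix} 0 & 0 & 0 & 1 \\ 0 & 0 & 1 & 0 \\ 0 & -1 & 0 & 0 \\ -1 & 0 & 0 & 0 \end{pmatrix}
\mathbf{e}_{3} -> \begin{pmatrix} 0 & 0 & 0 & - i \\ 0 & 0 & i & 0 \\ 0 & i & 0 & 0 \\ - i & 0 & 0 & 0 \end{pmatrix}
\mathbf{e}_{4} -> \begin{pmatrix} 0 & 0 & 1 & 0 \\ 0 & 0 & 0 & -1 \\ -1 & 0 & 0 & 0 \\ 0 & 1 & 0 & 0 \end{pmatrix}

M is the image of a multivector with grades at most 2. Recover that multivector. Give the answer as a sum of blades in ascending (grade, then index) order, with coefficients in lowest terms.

Method: the blade images are trace-orthogonal — tr(rho(e_A) rho(e_B)^-1) = 4 if A = B and 0 otherwise — and rho(e_A)^-1 = (e_A)^2 * rho(e_A) with (e_A)^2 = +1 or -1, so the coefficient of e_A in the preimage is (e_A)^2 * tr(M rho(e_A))/4.
Nonzero projections over blades of grade <= 2: 1: (1)^2 = +1, tr(M 1) = 3, coefficient \frac{3}{4}; e_{3}: (e_{3})^2 = -1, tr(M rho(e_{3})) = -18, coefficient \frac{9}{2}; e_{1} e_{3}: (e_{1} e_{3})^2 = +1, tr(M rho(e_{1} e_{3})) = -2, coefficient -\frac{1}{2}. Every other blade of grade <= 2 projects to 0.
Answer: \frac{3}{4} + \frac{9}{2} e_{3} - \frac{1}{2} e_{1} e_{3}


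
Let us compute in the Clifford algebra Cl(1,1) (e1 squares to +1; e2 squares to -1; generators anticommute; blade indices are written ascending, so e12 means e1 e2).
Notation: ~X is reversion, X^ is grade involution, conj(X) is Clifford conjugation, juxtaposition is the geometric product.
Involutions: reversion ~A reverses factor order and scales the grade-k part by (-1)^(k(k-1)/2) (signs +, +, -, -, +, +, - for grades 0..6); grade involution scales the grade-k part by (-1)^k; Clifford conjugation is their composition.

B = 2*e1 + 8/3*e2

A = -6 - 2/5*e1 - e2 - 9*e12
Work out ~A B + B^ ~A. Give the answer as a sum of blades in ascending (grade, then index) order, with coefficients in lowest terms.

first term: 28/15 - 36*e1 - 34*e2 + 14/15*e12
second term: -28/15 - 12*e1 - 2*e2 + 14/15*e12
Answer: -48*e1 - 36*e2 + 28/15*e12


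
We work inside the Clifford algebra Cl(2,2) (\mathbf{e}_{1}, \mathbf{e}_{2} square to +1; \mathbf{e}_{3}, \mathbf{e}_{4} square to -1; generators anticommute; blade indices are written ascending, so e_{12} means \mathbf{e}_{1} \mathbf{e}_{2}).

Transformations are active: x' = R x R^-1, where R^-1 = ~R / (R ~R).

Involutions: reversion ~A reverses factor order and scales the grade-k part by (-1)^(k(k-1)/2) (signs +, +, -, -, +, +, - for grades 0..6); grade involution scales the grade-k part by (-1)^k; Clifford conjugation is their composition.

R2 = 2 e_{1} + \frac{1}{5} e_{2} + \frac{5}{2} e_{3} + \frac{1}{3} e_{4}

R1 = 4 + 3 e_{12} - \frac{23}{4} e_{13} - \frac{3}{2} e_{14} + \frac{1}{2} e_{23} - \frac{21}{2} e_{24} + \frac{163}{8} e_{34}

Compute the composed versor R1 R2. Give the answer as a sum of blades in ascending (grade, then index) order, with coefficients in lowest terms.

Distribute over the terms of R2 (each basis-blade product reordered to ascending indices, repeated generators contracted through their squares):
R1 (2 e_{1}) = 8 e_{1} - 6 e_{2} + \frac{23}{2} e_{3} + 3 e_{4} + e_{123} - 21 e_{124} + \frac{163}{4} e_{134}
R1 (\frac{1}{5} e_{2}) = \frac{3}{5} e_{1} + \frac{4}{5} e_{2} - \frac{1}{10} e_{3} + \frac{21}{10} e_{4} + \frac{23}{20} e_{123} + \frac{3}{10} e_{124} + \frac{163}{40} e_{234}
R1 (\frac{5}{2} e_{3}) = \frac{115}{8} e_{1} - \frac{5}{4} e_{2} + 10 e_{3} + \frac{815}{16} e_{4} + \frac{15}{2} e_{123} + \frac{15}{4} e_{134} + \frac{105}{4} e_{234}
R1 (\frac{1}{3} e_{4}) = \frac{1}{2} e_{1} + \frac{7}{2} e_{2} - \frac{163}{24} e_{3} + \frac{4}{3} e_{4} + e_{124} - \frac{23}{12} e_{134} + \frac{1}{6} e_{234}
Summing the partial products and collecting blades:
Answer: \frac{939}{40} e_{1} - \frac{59}{20} e_{2} + \frac{1753}{120} e_{3} + \frac{13769}{240} e_{4} + \frac{193}{20} e_{123} - \frac{197}{10} e_{124} + \frac{511}{12} e_{134} + \frac{3659}{120} e_{234}


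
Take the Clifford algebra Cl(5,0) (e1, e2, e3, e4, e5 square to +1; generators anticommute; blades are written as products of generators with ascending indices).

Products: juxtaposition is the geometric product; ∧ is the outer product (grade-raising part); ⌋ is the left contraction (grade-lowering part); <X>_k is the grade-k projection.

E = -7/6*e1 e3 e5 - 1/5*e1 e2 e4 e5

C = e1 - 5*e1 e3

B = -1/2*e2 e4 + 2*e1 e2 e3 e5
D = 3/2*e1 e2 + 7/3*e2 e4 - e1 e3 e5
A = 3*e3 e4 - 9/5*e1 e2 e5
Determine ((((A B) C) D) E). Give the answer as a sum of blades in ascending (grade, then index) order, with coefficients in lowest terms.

step 1: -18/5*e3 - 3/2*e2 e3 + 9/10*e1 e4 e5 - 6*e1 e2 e4 e5
step 2: -18*e1 + 15/2*e1 e2 + 18/5*e1 e3 + 9/10*e4 e5 - 3/2*e1 e2 e3 + 6*e2 e4 e5 - 9/2*e3 e4 e5 - 30*e2 e3 e4 e5
step 3: -45/4 - 27*e2 + 9/4*e3 - 52/5*e5 + 13*e1 e4 + 27/5*e2 e3 - 3/5*e2 e5 - 52*e3 e5 - 12*e1 e2 e4 + 13/5*e1 e3 e4 - 9*e1 e4 e5 - 3*e2 e3 e5 - 12/5*e1 e2 e3 e4 + 27/20*e1 e2 e4 e5 + 45*e1 e3 e4 e5 - 27/4*e1 e2 e3 e4 e5
step 4: -27/100 - 182/3*e1 - 9/5*e2 + 27/20*e3 + 105/2*e4 - 12/5*e5 + 7/2*e1 e2 + 182/15*e1 e3 + 3/25*e1 e4 + 21/8*e1 e5 + 9*e2 e3 + 63/8*e2 e4 - 13/5*e2 e5 + 21/2*e3 e4 - 12/25*e3 e5 + 91/30*e4 e5 - 7/10*e1 e2 e3 - 52/25*e1 e2 e4 - 63/10*e1 e2 e5 + 3/5*e1 e3 e4 + 105/8*e1 e3 e5 - 27/5*e1 e4 e5 + 63/40*e2 e3 e4 - 13/25*e2 e3 e5 + 14/5*e2 e4 e5 - 91/6*e3 e4 e5 - 52/5*e1 e2 e3 e4 - 63/2*e1 e2 e3 e5 + 9/4*e1 e2 e4 e5 + 27/25*e1 e3 e4 e5 - 14*e2 e3 e4 e5 - 9/20*e1 e2 e3 e4 e5
Answer: -27/100 - 182/3*e1 - 9/5*e2 + 27/20*e3 + 105/2*e4 - 12/5*e5 + 7/2*e1 e2 + 182/15*e1 e3 + 3/25*e1 e4 + 21/8*e1 e5 + 9*e2 e3 + 63/8*e2 e4 - 13/5*e2 e5 + 21/2*e3 e4 - 12/25*e3 e5 + 91/30*e4 e5 - 7/10*e1 e2 e3 - 52/25*e1 e2 e4 - 63/10*e1 e2 e5 + 3/5*e1 e3 e4 + 105/8*e1 e3 e5 - 27/5*e1 e4 e5 + 63/40*e2 e3 e4 - 13/25*e2 e3 e5 + 14/5*e2 e4 e5 - 91/6*e3 e4 e5 - 52/5*e1 e2 e3 e4 - 63/2*e1 e2 e3 e5 + 9/4*e1 e2 e4 e5 + 27/25*e1 e3 e4 e5 - 14*e2 e3 e4 e5 - 9/20*e1 e2 e3 e4 e5


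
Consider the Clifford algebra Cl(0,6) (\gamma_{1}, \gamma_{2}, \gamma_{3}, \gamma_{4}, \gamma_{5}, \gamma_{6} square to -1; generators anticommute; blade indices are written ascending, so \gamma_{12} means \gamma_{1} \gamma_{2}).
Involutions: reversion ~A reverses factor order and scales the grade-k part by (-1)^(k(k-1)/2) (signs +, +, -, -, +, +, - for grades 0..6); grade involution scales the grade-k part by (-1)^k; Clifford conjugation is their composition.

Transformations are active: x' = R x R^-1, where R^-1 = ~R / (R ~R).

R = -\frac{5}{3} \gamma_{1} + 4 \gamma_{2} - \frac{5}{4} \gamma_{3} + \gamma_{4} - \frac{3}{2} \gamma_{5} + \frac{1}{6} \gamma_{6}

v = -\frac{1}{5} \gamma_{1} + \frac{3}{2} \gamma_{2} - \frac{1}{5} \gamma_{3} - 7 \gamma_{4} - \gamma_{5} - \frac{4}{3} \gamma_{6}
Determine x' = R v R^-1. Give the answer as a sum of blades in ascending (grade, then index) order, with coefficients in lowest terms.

~R = -\frac{5}{3} \gamma_{1} + 4 \gamma_{2} - \frac{5}{4} \gamma_{3} + \gamma_{4} - \frac{3}{2} \gamma_{5} + \frac{1}{6} \gamma_{6}, and R ~R = -\frac{3401}{144}, so R^-1 = ~R / (-\frac{3401}{144}).
R v = -\frac{31}{36} - \frac{17}{10} \gamma_{12} + \frac{1}{12} \gamma_{13} + \frac{178}{15} \gamma_{14} + \frac{41}{30} \gamma_{15} + \frac{203}{90} \gamma_{16} + \frac{43}{40} \gamma_{23} - \frac{59}{2} \gamma_{24} - \frac{7}{4} \gamma_{25} - \frac{67}{12} \gamma_{26} + \frac{179}{20} \gamma_{34} + \frac{19}{20} \gamma_{35} + \frac{17}{10} \gamma_{36} - \frac{23}{2} \gamma_{45} - \frac{1}{6} \gamma_{46} + \frac{13}{6} \gamma_{56}
Answer: \frac{4003}{51015} \gamma_{1} - \frac{8219}{6802} \gamma_{2} + \frac{1851}{17005} \gamma_{3} + \frac{24055}{3401} \gamma_{4} + \frac{3029}{3401} \gamma_{5} + \frac{4576}{3401} \gamma_{6}


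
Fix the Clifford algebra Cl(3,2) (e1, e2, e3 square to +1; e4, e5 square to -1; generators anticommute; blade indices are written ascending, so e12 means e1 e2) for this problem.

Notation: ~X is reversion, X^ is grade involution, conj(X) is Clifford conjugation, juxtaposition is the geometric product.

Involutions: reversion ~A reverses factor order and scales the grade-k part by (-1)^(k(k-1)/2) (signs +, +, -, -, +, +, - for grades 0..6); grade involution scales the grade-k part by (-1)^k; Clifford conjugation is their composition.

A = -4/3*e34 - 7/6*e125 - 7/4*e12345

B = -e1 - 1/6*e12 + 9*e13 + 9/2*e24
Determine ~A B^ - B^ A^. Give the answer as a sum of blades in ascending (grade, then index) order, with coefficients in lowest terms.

first term: 7/36*e5 - 12*e14 - 6*e23 + 7/6*e25 + 4/3*e134 + 63/8*e135 + 21/4*e145 - 21/2*e235 - 63/4*e245 - 7/24*e345 - 2/9*e1234 - 7/4*e2345
second term: 7/36*e5 - 12*e14 - 6*e23 + 7/6*e25 - 4/3*e134 - 63/8*e135 - 21/4*e145 + 21/2*e235 + 63/4*e245 + 7/24*e345 + 2/9*e1234 + 7/4*e2345
Answer: 8/3*e134 + 63/4*e135 + 21/2*e145 - 21*e235 - 63/2*e245 - 7/12*e345 - 4/9*e1234 - 7/2*e2345


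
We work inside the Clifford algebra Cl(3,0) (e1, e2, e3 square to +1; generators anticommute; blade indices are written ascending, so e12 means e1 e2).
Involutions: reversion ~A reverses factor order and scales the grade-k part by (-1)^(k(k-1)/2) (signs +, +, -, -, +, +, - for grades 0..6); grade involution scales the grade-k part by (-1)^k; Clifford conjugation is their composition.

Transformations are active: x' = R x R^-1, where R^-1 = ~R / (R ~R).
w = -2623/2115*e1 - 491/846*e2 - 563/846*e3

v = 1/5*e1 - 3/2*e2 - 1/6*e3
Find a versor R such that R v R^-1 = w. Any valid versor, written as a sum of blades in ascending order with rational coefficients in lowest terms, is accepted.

R = v + w = -440/423*e1 - 880/423*e2 - 352/423*e3 works: the equal norms (1043/450) guarantee its sandwich swaps v into w.
Answer: -440/423*e1 - 880/423*e2 - 352/423*e3


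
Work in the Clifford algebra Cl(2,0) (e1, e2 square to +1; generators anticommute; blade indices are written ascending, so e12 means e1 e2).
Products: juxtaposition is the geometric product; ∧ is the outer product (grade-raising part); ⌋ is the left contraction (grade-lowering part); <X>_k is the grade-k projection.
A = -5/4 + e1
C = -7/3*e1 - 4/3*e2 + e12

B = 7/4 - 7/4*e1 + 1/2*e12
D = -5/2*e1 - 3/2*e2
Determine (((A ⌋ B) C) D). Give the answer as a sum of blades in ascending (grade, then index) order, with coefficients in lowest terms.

step 1: -63/16 + 35/16*e1 + 1/2*e2 - 5/8*e12
step 2: -247/48 + 457/48*e1 + 287/48*e2 - 91/16*e12
step 3: -1573/48 + 1027/48*e1 - 13/2*e2 + 2/3*e12
Answer: -1573/48 + 1027/48*e1 - 13/2*e2 + 2/3*e12


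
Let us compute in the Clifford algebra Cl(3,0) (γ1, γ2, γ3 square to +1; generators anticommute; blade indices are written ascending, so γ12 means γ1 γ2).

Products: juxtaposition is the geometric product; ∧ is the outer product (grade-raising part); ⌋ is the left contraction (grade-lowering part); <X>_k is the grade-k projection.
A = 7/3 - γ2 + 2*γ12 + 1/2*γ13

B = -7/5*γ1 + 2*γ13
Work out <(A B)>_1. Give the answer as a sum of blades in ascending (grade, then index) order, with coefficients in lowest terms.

step 1: -1 - 49/15*γ1 + 14/5*γ2 + 7/10*γ3 - 7/5*γ12 + 14/3*γ13 - 4*γ23 + 2*γ123
step 2: -49/15*γ1 + 14/5*γ2 + 7/10*γ3
Answer: -49/15*γ1 + 14/5*γ2 + 7/10*γ3


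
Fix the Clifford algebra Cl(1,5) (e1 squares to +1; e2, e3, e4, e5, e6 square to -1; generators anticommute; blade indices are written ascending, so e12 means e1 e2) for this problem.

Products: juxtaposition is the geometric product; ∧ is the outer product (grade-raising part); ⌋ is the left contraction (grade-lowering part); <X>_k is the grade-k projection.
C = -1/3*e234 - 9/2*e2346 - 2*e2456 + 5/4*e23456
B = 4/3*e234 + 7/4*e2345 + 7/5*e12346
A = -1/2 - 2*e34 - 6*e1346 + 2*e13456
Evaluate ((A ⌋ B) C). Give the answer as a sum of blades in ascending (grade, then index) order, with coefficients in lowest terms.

step 1: -86/15*e2 + 7/2*e25 + 14/5*e126 - 2/3*e234 - 7/8*e2345 - 7/10*e12346
step 2: 2/9 + 63/20*e1 - 7/24*e5 + 61/32*e6 + 7/8*e15 - 7/30*e16 - 86/45*e34 - 7/4*e36 - 7*e46 - 229/48*e56 + 63/5*e134 + 7/5*e135 + 28/5*e145 - 7/6*e345 - 1207/40*e346 + 4/3*e356 - 172/15*e456 + 7/2*e1345 - 14/15*e1346 - 103/12*e3456
Answer: 2/9 + 63/20*e1 - 7/24*e5 + 61/32*e6 + 7/8*e15 - 7/30*e16 - 86/45*e34 - 7/4*e36 - 7*e46 - 229/48*e56 + 63/5*e134 + 7/5*e135 + 28/5*e145 - 7/6*e345 - 1207/40*e346 + 4/3*e356 - 172/15*e456 + 7/2*e1345 - 14/15*e1346 - 103/12*e3456


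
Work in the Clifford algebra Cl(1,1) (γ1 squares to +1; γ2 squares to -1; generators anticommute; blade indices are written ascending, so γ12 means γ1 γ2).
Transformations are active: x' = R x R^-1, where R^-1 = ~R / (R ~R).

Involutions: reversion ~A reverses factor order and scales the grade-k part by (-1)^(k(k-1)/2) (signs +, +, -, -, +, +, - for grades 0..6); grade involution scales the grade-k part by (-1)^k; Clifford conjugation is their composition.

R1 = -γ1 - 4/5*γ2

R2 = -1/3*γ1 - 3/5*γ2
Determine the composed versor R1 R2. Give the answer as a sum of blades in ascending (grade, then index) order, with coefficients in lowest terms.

Distribute over the terms of R1 (each basis-blade product reordered to ascending indices, repeated generators contracted through their squares):
(-γ1) R2 = 1/3 + 3/5*γ12
(-4/5*γ2) R2 = -12/25 - 4/15*γ12
Summing the partial products and collecting blades:
Answer: -11/75 + 1/3*γ12


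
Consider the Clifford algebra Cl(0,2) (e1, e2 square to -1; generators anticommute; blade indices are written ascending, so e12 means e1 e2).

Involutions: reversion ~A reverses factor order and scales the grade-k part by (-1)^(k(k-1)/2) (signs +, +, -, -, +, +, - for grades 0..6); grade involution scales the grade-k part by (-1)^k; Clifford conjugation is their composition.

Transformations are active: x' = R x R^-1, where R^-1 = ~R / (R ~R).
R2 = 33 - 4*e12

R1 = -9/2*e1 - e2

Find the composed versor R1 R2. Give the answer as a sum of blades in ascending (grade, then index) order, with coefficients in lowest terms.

Distribute over the terms of R1 (each basis-blade product reordered to ascending indices, repeated generators contracted through their squares):
(-9/2*e1) R2 = -297/2*e1 - 18*e2
(-e2) R2 = 4*e1 - 33*e2
Summing the partial products and collecting blades:
Answer: -289/2*e1 - 51*e2


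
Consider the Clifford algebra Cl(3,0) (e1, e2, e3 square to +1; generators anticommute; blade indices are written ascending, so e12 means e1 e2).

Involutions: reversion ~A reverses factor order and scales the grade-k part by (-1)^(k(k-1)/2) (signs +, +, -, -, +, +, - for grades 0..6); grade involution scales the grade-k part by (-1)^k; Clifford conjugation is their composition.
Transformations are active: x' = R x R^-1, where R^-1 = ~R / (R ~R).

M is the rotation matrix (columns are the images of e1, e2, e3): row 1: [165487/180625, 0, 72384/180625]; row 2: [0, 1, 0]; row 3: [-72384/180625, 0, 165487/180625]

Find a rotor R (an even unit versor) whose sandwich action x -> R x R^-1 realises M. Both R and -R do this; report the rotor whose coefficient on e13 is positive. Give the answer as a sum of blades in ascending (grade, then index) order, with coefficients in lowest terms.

Method: write R = a + b12*e12 + b13*e13 + b23*e23 with a^2 + b12^2 + b13^2 + b23^2 = 1 (so R^-1 = ~R). Expanding the columns R e_j ~R gives tr M = 4a^2 - 1 and, from the antisymmetric part, M21 - M12 = -4a*b12, M13 - M31 = 4a*b13, M32 - M23 = -4a*b23.
Here tr M = 511599/180625, so a^2 = (1 + tr M)/4 = 173056/180625 and a = ±416/425. Taking a = 416/425: M21 - M12 = 0, M13 - M31 = 144768/180625, M32 - M23 = 0, giving b12 = 0, b13 = 87/425, b23 = 0, i.e. R = 416/425 + 87/425*e13.
Its e13 coefficient is already positive.
Answer: 416/425 + 87/425*e13. Key observation: the double cover Spin(3) -> SO(3) sends R and -R to the same matrix (trace 511599/180625 here), so the stated sign of the e13 coefficient is what selects one sheet.


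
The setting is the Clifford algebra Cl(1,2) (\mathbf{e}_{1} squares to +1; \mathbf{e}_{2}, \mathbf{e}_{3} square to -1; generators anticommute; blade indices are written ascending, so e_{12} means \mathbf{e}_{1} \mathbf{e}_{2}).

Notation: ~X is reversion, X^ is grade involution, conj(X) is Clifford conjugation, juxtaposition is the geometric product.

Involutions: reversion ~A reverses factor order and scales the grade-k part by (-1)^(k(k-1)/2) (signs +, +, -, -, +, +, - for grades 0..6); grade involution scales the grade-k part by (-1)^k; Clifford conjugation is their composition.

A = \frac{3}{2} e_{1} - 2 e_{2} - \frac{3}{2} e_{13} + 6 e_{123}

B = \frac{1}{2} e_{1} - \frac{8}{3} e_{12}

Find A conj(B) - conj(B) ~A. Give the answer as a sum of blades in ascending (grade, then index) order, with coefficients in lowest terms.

first term: -\frac{3}{4} - \frac{16}{3} e_{1} + 4 e_{2} + \frac{61}{4} e_{3} - e_{12} - 7 e_{23}
second term: -\frac{3}{4} + \frac{16}{3} e_{1} - 4 e_{2} - \frac{67}{4} e_{3} + e_{12} - e_{23}
Answer: -\frac{32}{3} e_{1} + 8 e_{2} + 32 e_{3} - 2 e_{12} - 6 e_{23}


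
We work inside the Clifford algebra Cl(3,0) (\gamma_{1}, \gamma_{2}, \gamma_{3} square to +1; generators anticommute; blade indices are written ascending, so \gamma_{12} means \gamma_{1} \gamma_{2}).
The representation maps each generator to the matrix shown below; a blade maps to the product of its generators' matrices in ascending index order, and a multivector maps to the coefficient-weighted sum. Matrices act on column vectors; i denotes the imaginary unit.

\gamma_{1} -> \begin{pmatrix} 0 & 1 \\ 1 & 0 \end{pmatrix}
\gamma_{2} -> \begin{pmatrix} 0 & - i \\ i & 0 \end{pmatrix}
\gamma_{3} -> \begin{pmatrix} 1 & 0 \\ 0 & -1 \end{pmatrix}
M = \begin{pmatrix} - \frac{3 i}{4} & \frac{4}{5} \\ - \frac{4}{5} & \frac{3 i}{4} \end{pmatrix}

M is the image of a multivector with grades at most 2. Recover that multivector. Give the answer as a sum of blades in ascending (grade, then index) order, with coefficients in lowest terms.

Method: 1, rho(\gamma_{1}), rho(\gamma_{2}), rho(\gamma_{3}) form a trace-orthogonal basis of the 2x2 complex matrices (tr(X Y) = 2 if X = Y, else 0), so M = m0*1 + m1*rho(\gamma_{1}) + m2*rho(\gamma_{2}) + m3*rho(\gamma_{3}) with m0 = tr(M)/2 = 0, m1 = tr(M rho(\gamma_{1}))/2 = 0, m2 = tr(M rho(\gamma_{2}))/2 = \frac{4 i}{5}, m3 = tr(M rho(\gamma_{3}))/2 = - \frac{3 i}{4}.
Multiplying table entries, the bivector images are rho(\gamma_{12}) = i*rho(\gamma_{3}), rho(\gamma_{13}) = -i*rho(\gamma_{2}), rho(\gamma_{23}) = i*rho(\gamma_{1}); with real blade coefficients the real parts of m0..m3 are the coefficients of 1, \gamma_{1}, \gamma_{2}, \gamma_{3} and the imaginary parts give the bivectors (\gamma_{23}: Im m1, \gamma_{13}: -Im m2, \gamma_{12}: Im m3).
Answer: -\frac{3}{4} \gamma_{12} - \frac{4}{5} \gamma_{13}


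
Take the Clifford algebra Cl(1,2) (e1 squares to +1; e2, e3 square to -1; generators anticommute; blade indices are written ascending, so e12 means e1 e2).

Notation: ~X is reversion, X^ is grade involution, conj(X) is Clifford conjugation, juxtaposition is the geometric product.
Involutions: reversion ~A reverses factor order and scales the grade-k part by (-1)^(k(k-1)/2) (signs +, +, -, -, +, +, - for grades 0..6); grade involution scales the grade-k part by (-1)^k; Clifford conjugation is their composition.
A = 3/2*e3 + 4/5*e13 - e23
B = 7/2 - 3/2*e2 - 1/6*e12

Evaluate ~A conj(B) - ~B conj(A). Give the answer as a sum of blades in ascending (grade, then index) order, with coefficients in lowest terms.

first term: 27/4*e3 - 79/30*e13 + 67/60*e23 + 29/20*e123
second term: -15/4*e3 - 89/30*e13 + 353/60*e23 - 29/20*e123
Answer: 21/2*e3 + 1/3*e13 - 143/30*e23 + 29/10*e123


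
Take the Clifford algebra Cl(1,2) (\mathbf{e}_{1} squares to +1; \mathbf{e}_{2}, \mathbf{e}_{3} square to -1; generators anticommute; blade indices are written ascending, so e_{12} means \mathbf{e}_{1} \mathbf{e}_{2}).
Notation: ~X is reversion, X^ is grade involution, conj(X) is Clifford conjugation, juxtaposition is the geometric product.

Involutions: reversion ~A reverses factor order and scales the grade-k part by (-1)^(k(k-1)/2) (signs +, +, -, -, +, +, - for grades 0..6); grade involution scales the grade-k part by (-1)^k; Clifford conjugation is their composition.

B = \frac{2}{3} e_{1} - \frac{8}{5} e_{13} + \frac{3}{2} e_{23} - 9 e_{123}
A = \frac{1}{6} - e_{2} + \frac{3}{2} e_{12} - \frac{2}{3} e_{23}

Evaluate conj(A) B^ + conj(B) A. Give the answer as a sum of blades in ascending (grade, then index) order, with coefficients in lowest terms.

first term: -1 - \frac{55}{9} e_{1} - e_{2} - 15 e_{3} + \frac{26}{15} e_{12} + \frac{659}{60} e_{13} - \frac{43}{20} e_{23} + \frac{239}{90} e_{123}
second term: -1 - \frac{55}{9} e_{1} - e_{2} - 12 e_{3} - \frac{2}{5} e_{12} + \frac{421}{60} e_{13} + \frac{43}{20} e_{23} + \frac{49}{90} e_{123}
Answer: -2 - \frac{110}{9} e_{1} - 2 e_{2} - 27 e_{3} + \frac{4}{3} e_{12} + 18 e_{13} + \frac{16}{5} e_{123}


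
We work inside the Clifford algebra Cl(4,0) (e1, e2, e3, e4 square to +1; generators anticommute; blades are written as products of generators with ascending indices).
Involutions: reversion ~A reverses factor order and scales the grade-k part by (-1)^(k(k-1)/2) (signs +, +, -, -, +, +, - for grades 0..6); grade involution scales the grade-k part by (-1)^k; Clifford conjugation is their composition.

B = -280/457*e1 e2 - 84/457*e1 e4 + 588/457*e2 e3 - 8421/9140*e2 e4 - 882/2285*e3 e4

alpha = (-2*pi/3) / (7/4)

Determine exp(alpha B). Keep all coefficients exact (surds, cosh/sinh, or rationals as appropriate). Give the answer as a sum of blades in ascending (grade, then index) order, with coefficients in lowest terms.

B^2 term by term: the squares give (-280/457)^2*(e1 e2)^2 + (-84/457)^2*(e1 e4)^2 + (588/457)^2*(e2 e3)^2 + (-8421/9140)^2*(e2 e4)^2 + (-882/2285)^2*(e3 e4)^2 = 78400/208849*(-1) + 7056/208849*(-1) + 345744/208849*(-1) + 70913241/83539600*(-1) + 777924/5221225*(-1) = -49/16 (each basis 2-blade squares to minus the product of its generators' squares); cross terms between blades sharing an index anticommute and cancel; the commuting (index-disjoint) pairs give grade-4 terms 2*c*c'*(blade product), which cancel blade by blade — e1 e2 e3 e4: 98784/208849 - 98784/208849 = 0 — confirming B is simple. So B^2 = -49/16.
B^2 = -49/16 — since the square is negative, the closed form is circular: l = 7/4, alpha*l = -2*pi/3, so exp(alpha B) = cos(-2*pi/3) + (sin(-2*pi/3)/(7/4))*B = -1/2 + (-2*sqrt(3)/7)*B.
Answer: -1/2 + 80*sqrt(3)/457*e1 e2 + 24*sqrt(3)/457*e1 e4 - 168*sqrt(3)/457*e2 e3 + 1203*sqrt(3)/4570*e2 e4 + 252*sqrt(3)/2285*e3 e4


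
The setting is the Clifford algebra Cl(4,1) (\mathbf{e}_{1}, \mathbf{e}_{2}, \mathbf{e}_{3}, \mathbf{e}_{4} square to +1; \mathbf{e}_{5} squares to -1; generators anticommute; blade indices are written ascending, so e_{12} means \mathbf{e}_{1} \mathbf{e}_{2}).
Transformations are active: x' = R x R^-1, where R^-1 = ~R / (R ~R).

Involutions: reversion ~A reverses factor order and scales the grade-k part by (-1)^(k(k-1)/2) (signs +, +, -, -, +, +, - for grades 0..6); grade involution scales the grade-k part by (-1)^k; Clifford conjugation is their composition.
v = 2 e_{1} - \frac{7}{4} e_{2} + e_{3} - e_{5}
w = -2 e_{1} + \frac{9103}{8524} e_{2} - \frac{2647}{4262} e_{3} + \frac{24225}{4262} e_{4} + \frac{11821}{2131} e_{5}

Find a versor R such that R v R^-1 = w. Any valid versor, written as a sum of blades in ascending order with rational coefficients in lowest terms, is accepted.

Here q(v) = q(w) = \frac{113}{16}; the classical choice R = v + w = -\frac{2907}{4262} e_{2} + \frac{1615}{4262} e_{3} + \frac{24225}{4262} e_{4} + \frac{9690}{2131} e_{5} then realises v -> w under the sandwich.
Answer: -\frac{2907}{4262} e_{2} + \frac{1615}{4262} e_{3} + \frac{24225}{4262} e_{4} + \frac{9690}{2131} e_{5}


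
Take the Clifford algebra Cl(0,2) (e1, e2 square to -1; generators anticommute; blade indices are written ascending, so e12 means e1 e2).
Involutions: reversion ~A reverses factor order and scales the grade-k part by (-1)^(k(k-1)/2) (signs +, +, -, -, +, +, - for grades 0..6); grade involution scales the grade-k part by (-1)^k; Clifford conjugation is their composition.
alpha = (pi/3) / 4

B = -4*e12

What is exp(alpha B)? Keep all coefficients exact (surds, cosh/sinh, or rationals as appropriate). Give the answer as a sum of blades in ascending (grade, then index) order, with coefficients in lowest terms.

B^2 = (-4)^2*(e12)^2 = 16*(-1) = -16 (a basis 2-blade squares to minus the product of its generators' squares).
B^2 = -16 — a negative square means the series sums to a rotation: l = 4, alpha*l = pi/3, so exp(alpha B) = cos(pi/3) + (sin(pi/3)/4)*B = 1/2 + (sqrt(3)/8)*B.
Answer: 1/2 - sqrt(3)/2*e12


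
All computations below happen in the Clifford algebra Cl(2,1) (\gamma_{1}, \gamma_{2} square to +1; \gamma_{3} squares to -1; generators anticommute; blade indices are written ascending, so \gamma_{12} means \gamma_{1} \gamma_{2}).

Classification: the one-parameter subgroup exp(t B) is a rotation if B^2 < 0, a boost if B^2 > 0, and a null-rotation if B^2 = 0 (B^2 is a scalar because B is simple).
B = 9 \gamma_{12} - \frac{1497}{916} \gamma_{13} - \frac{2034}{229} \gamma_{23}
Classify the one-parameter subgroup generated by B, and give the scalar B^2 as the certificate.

B^2 term by term: the squares give (9)^2*(\gamma_{12})^2 + (-\frac{1497}{916})^2*(\gamma_{13})^2 + (-\frac{2034}{229})^2*(\gamma_{23})^2 = 81*(-1) + \frac{2241009}{839056}*(+1) + \frac{4137156}{52441}*(+1) = \frac{9}{16} (each basis 2-blade squares to minus the product of its generators' squares); cross terms between blades sharing an index anticommute and cancel. So B^2 = \frac{9}{16}.
Answer: boost, certificate B^2 = \frac{9}{16}. The scalar \frac{9}{16} is the complete invariant here: its sign names the subgroup type.


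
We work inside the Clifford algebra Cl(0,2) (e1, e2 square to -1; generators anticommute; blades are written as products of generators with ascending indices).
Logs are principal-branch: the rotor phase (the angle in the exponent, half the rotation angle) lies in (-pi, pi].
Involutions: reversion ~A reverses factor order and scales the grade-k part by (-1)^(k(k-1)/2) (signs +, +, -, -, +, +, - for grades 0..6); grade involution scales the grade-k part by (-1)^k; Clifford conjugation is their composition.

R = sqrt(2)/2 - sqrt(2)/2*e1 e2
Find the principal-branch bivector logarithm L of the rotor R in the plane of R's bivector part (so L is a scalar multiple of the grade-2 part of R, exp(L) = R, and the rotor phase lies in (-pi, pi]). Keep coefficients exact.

The scalar part of R is sqrt(2)/2, which fixes the principal-branch rotor phase; the unit plane is then the bivector part divided by the sine of that phase, and L is that plane scaled by the phase.
Concretely: cos(phase) = sqrt(2)/2 gives phase = ±pi/4, and since phase/sin(phase) is even the sign is immaterial: L = (phase/sin(phase)) * <R>_2 = (sqrt(2)*pi/4) * <R>_2.
Answer: -pi/4*e1 e2


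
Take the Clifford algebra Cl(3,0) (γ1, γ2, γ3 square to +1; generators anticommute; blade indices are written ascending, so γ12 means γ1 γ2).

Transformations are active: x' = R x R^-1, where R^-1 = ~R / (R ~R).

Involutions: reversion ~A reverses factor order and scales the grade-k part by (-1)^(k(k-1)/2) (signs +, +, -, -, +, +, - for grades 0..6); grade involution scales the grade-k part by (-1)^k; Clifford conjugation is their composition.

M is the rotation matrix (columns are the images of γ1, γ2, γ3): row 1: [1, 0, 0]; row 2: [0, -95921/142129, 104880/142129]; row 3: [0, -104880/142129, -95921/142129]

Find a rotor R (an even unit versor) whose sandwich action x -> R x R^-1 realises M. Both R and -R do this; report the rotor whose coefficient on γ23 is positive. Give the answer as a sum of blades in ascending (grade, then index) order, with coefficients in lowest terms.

Method: write R = a + b12*γ12 + b13*γ13 + b23*γ23 with a^2 + b12^2 + b13^2 + b23^2 = 1 (so R^-1 = ~R). Expanding the columns R e_j ~R gives tr M = 4a^2 - 1 and, from the antisymmetric part, M21 - M12 = -4a*b12, M13 - M31 = 4a*b13, M32 - M23 = -4a*b23.
Here tr M = -49713/142129, so a^2 = (1 + tr M)/4 = 23104/142129 and a = ±152/377. Taking a = 152/377: M21 - M12 = 0, M13 - M31 = 0, M32 - M23 = -209760/142129, giving b12 = 0, b13 = 0, b23 = 345/377, i.e. R = 152/377 + 345/377*γ23.
Its γ23 coefficient is already positive.
Answer: 152/377 + 345/377*γ23. Key observation: the double cover Spin(3) -> SO(3) sends R and -R to the same matrix (trace -49713/142129 here), so the stated sign of the γ23 coefficient is what selects one sheet.


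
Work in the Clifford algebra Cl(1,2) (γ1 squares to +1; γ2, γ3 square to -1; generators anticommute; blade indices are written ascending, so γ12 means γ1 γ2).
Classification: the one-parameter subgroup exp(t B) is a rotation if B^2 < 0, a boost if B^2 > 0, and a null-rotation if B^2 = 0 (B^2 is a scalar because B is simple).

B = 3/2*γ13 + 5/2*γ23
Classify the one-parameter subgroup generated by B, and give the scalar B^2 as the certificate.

B^2 term by term: the squares give (3/2)^2*(γ13)^2 + (5/2)^2*(γ23)^2 = 9/4*(+1) + 25/4*(-1) = -4 (each basis 2-blade squares to minus the product of its generators' squares); cross terms between blades sharing an index anticommute and cancel. So B^2 = -4.
Answer: rotation, certificate B^2 = -4. Key observation: B^2 = -4 is a conjugation invariant, so its sign decides the class regardless of the surface form of B.


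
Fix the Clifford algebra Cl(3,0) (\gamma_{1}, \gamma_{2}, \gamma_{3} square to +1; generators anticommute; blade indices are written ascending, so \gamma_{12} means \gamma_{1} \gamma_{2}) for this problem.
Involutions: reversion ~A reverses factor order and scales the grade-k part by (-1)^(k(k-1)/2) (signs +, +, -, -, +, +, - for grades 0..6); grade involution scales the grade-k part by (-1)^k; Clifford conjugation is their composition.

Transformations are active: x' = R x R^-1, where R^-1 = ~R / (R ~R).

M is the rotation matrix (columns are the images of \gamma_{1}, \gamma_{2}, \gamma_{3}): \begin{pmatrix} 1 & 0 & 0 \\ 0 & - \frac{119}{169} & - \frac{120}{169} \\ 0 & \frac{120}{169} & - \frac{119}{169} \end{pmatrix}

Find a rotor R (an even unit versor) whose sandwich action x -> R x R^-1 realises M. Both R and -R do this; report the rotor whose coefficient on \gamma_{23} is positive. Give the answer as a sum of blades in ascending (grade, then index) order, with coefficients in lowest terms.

Method: write R = a + b12*\gamma_{12} + b13*\gamma_{13} + b23*\gamma_{23} with a^2 + b12^2 + b13^2 + b23^2 = 1 (so R^-1 = ~R). Expanding the columns R e_j ~R gives tr M = 4a^2 - 1 and, from the antisymmetric part, M21 - M12 = -4a*b12, M13 - M31 = 4a*b13, M32 - M23 = -4a*b23.
Here tr M = -\frac{69}{169}, so a^2 = (1 + tr M)/4 = \frac{25}{169} and a = ±\frac{5}{13}. Taking a = \frac{5}{13}: M21 - M12 = 0, M13 - M31 = 0, M32 - M23 = \frac{240}{169}, giving b12 = 0, b13 = 0, b23 = -\frac{12}{13}, i.e. R = \frac{5}{13} - \frac{12}{13} \gamma_{23}.
Its \gamma_{23} coefficient is negative, so report the other preimage -R.
Answer: -\frac{5}{13} + \frac{12}{13} \gamma_{23}. Why the constraint matters: R and -R act identically through the sandwich — M has trace -\frac{69}{169} either way — so only the sign condition on \gamma_{23} picks one of the two preimages.


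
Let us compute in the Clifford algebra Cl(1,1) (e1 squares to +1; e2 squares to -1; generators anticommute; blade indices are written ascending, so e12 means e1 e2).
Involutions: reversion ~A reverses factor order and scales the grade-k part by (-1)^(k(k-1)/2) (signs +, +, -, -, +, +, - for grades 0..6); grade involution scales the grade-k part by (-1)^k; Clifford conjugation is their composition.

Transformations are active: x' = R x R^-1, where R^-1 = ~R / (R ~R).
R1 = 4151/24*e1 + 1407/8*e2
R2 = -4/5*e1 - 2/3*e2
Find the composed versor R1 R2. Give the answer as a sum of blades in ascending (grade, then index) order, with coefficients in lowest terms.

Distribute over the terms of R1 (each basis-blade product reordered to ascending indices, repeated generators contracted through their squares):
(4151/24*e1) R2 = -4151/30 - 4151/36*e12
(1407/8*e2) R2 = 469/4 + 1407/10*e12
Summing the partial products and collecting blades:
Answer: -1267/60 + 4571/180*e12


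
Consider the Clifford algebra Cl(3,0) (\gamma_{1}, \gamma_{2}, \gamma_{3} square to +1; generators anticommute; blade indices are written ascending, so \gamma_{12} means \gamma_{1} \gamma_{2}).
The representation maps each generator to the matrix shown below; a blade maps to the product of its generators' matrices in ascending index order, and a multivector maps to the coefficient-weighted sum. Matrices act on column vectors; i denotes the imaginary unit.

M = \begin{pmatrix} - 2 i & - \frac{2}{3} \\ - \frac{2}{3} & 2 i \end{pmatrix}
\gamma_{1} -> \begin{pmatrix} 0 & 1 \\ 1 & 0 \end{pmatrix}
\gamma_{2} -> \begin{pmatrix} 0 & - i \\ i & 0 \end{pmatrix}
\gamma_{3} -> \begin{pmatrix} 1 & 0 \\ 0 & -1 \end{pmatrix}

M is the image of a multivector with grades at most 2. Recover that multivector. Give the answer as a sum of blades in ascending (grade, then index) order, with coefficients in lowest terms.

Method: 1, rho(\gamma_{1}), rho(\gamma_{2}), rho(\gamma_{3}) form a trace-orthogonal basis of the 2x2 complex matrices (tr(X Y) = 2 if X = Y, else 0), so M = m0*1 + m1*rho(\gamma_{1}) + m2*rho(\gamma_{2}) + m3*rho(\gamma_{3}) with m0 = tr(M)/2 = 0, m1 = tr(M rho(\gamma_{1}))/2 = - \frac{2}{3}, m2 = tr(M rho(\gamma_{2}))/2 = 0, m3 = tr(M rho(\gamma_{3}))/2 = - 2 i.
Multiplying table entries, the bivector images are rho(\gamma_{12}) = i*rho(\gamma_{3}), rho(\gamma_{13}) = -i*rho(\gamma_{2}), rho(\gamma_{23}) = i*rho(\gamma_{1}); with real blade coefficients the real parts of m0..m3 are the coefficients of 1, \gamma_{1}, \gamma_{2}, \gamma_{3} and the imaginary parts give the bivectors (\gamma_{23}: Im m1, \gamma_{13}: -Im m2, \gamma_{12}: Im m3).
Answer: -\frac{2}{3} \gamma_{1} - 2 \gamma_{12}


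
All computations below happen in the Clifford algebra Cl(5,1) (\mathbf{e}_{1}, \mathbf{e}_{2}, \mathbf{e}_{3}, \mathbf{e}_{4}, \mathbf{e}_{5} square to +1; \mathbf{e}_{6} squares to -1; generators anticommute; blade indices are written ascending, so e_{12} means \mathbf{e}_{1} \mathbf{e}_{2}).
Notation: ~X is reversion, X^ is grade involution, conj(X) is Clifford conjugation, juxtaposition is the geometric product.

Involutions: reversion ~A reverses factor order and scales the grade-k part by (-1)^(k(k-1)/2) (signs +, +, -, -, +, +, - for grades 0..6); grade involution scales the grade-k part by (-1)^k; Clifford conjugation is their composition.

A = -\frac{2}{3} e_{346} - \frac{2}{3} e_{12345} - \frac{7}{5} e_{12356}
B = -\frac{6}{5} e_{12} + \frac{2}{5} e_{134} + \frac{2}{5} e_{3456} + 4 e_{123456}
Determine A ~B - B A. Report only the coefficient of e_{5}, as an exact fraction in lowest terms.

first term: -\frac{28}{5} e_{4} + \frac{4}{15} e_{5} + \frac{8}{3} e_{6} + \frac{4}{15} e_{16} - \frac{4}{15} e_{25} - \frac{14}{25} e_{124} - \frac{8}{3} e_{125} + \frac{4}{15} e_{126} + \frac{4}{5} e_{345} + \frac{42}{25} e_{356} + \frac{14}{25} e_{2456} - \frac{4}{5} e_{12346}
second term: -\frac{28}{5} e_{4} - \frac{4}{15} e_{5} + \frac{8}{3} e_{6} + \frac{4}{15} e_{16} + \frac{4}{15} e_{25} + \frac{14}{25} e_{124} - \frac{8}{3} e_{125} - \frac{4}{15} e_{126} - \frac{4}{5} e_{345} - \frac{42}{25} e_{356} + \frac{14}{25} e_{2456} + \frac{4}{5} e_{12346}
Answer: \frac{8}{15}


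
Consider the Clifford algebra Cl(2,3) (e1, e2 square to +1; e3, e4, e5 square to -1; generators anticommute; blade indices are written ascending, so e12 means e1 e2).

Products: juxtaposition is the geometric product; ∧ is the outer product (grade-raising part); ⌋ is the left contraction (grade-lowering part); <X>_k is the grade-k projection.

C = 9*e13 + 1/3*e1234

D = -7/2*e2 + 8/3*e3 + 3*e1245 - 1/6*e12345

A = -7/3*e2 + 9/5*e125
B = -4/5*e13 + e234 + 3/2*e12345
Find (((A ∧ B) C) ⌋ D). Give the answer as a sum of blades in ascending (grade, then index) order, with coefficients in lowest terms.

step 1: -28/15*e123
step 2: 84/5*e2 - 28/45*e4
step 3: -294/5 + 28/15*e125 - 252/5*e145 + 14/135*e1235 + 14/5*e1345
Answer: -294/5 + 28/15*e125 - 252/5*e145 + 14/135*e1235 + 14/5*e1345


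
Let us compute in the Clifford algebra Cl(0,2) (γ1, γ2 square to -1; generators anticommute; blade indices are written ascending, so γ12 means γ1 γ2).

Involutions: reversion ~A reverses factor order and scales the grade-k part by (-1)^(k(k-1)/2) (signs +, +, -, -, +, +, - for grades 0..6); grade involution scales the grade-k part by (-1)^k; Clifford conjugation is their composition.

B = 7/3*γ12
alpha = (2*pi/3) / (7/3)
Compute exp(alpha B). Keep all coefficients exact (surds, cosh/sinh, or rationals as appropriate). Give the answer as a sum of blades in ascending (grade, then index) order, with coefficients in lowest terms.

B^2 = (7/3)^2*(γ12)^2 = 49/9*(-1) = -49/9 (a basis 2-blade squares to minus the product of its generators' squares).
B^2 = -49/9 — a negative square means the series sums to a rotation: l = 7/3, alpha*l = 2*pi/3, so exp(alpha B) = cos(2*pi/3) + (sin(2*pi/3)/(7/3))*B = -1/2 + (3*sqrt(3)/14)*B.
Answer: -1/2 + sqrt(3)/2*γ12


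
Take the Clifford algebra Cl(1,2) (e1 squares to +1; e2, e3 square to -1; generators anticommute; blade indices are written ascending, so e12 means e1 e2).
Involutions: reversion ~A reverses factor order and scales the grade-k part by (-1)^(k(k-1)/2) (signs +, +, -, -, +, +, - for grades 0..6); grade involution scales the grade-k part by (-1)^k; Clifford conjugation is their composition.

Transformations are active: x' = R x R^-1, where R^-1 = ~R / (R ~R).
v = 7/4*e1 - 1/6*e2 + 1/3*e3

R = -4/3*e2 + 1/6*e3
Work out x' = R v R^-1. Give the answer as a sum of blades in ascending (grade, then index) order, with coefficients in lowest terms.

~R = -4/3*e2 + 1/6*e3, and R ~R = -65/36, so R^-1 = ~R / (-65/36).
R v = -5/18 + 7/3*e12 - 7/24*e13 - 5/12*e23
Answer: -7/4*e1 - 19/78*e2 - 11/39*e3


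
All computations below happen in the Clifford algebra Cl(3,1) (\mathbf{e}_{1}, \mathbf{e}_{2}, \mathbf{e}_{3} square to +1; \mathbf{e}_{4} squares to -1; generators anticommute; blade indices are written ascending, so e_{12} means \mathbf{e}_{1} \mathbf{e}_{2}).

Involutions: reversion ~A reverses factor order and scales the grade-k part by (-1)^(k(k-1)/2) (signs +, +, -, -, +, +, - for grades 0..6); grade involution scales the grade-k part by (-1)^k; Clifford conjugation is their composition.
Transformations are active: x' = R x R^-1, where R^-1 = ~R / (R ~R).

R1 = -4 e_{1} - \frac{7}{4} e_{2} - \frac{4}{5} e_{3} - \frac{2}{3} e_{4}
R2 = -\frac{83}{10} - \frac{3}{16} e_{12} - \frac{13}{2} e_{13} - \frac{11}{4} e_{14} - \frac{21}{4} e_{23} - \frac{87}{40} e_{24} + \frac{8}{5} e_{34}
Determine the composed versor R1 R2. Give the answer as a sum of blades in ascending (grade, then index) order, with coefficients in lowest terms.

Distribute over the terms of R1 (each basis-blade product reordered to ascending indices, repeated generators contracted through their squares):
(-4 e_{1}) R2 = \frac{166}{5} e_{1} + \frac{3}{4} e_{2} + 26 e_{3} + 11 e_{4} + 21 e_{123} + \frac{87}{10} e_{124} - \frac{32}{5} e_{134}
(-\frac{7}{4} e_{2}) R2 = -\frac{21}{64} e_{1} + \frac{581}{40} e_{2} + \frac{147}{16} e_{3} + \frac{609}{160} e_{4} - \frac{91}{8} e_{123} - \frac{77}{16} e_{124} - \frac{14}{5} e_{234}
(-\frac{4}{5} e_{3}) R2 = -\frac{26}{5} e_{1} - \frac{21}{5} e_{2} + \frac{166}{25} e_{3} - \frac{32}{25} e_{4} + \frac{3}{20} e_{123} - \frac{11}{5} e_{134} - \frac{87}{50} e_{234}
(-\frac{2}{3} e_{4}) R2 = \frac{11}{6} e_{1} + \frac{29}{20} e_{2} - \frac{16}{15} e_{3} + \frac{83}{15} e_{4} + \frac{1}{8} e_{124} + \frac{13}{3} e_{134} + \frac{7}{2} e_{234}
Summing the partial products and collecting blades:
Answer: \frac{5665}{192} e_{1} + \frac{501}{40} e_{2} + \frac{48913}{1200} e_{3} + \frac{45743}{2400} e_{4} + \frac{391}{40} e_{123} + \frac{321}{80} e_{124} - \frac{64}{15} e_{134} - \frac{26}{25} e_{234}
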